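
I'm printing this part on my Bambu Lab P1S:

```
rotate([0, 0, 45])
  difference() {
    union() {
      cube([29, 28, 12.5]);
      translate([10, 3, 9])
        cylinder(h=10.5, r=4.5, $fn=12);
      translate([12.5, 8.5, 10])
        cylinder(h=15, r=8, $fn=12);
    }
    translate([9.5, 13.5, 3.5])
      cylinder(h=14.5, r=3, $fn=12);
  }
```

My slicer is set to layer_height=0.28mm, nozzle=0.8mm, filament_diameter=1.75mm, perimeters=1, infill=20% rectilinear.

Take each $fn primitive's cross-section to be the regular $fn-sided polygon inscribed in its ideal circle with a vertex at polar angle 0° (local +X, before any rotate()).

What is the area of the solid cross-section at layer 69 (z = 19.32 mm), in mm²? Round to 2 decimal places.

At z = 19.32 mm: the cube is not intersected at this z (z outside [0, 12.5]); the r=4.5 cylinder at (10, 3) gives a regular 12-gon of circumradius 4.5 (constant along its height) (area = (12/2)·4.500²·sin(360°/12) = 60.75 mm²); the cylinder at (12.5, 8.5): section is a regular 12-gon, circumradius r=8 (area = (12/2)·8.000²·sin(360°/12) = 192.00 mm²); Merging all regions: the regions partially overlap — summed areas 252.75 mm² minus the doubly-counted overlap 42.18 mm² gives 210.57 mm² — area = 210.57 mm²; the cylinder at (9.5, 13.5) does not reach this height (z outside [3.5, 18]); Subtracting the remaining from the first: none of the subtracted shapes is present at this height, so that combined region is unchanged — area = 210.57 mm²; (whole slice rotated 45° about Z — lengths, areas and connectivity unchanged). Overall, the cross-section is a single solid region. Net area = 210.57 mm².

210.57 mm²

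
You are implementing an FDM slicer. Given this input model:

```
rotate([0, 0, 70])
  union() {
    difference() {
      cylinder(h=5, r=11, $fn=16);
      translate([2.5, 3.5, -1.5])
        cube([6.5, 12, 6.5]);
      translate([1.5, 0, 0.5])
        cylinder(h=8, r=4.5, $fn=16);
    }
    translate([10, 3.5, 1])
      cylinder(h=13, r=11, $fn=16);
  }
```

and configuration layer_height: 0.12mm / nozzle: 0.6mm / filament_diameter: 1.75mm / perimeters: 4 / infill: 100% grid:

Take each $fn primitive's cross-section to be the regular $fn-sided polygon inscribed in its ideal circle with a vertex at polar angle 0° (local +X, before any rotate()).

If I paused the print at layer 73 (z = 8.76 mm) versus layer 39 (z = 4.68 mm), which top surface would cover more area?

Layer 73 (z = 8.76): the cylinder is not intersected at this z (z outside [0, 5]); the cube at (2.5, 3.5) does not reach this height (z outside [-1.5, 5]); the cylinder at (1.5, 0) is absent (z outside [0.5, 8.5]); After the difference (first − rest): the first operand is absent here, so nothing remains; the r=11 cylinder at (10, 3.5) contributes a regular 16-gon of circumradius 11 (area = (16/2)·11.000²·sin(360°/16) = 370.44 mm²); Merging all regions: only the r=11 cylinder at (10, 3.5) is present, so the union is just that shape — area = 370.44 mm²; (rotated 70° about Z; rotation is an isometry so areas/perimeters/island counts are preserved). So its area = 370.44 mm². Layer 39 (z = 4.68): the r=11 cylinder contributes a regular 16-gon of circumradius 11 (area = (16/2)·11.000²·sin(360°/16) = 370.44 mm²); the 6.5×12 cube at (2.5, 3.5) contributes its full rectangle (area 78.00 mm²); the r=4.5 cylinder at (1.5, 0) contributes a regular 16-gon of circumradius 4.5 (area = (16/2)·4.500²·sin(360°/16) = 61.99 mm²); Subtracting the remaining from the first: starting from the r=11 cylinder (370.44 mm²), the 6.5×12 cube at (2.5, 3.5) partially overlaps it — only the 35.31 mm² overlap (of its 78.00 mm²) is removed, clipping the outline; the r=4.5 cylinder at (1.5, 0) partially overlaps it — only the 61.14 mm² overlap (of its 61.99 mm²) is removed, clipping the outline — area = 273.98 mm²; the cylinder at (10, 3.5): section is a regular 16-gon, circumradius r=11 (area = (16/2)·11.000²·sin(360°/16) = 370.44 mm²); Taking the union: the regions partially overlap — summed areas 644.42 mm² minus the doubly-counted overlap 72.15 mm² gives 572.26 mm² — area = 572.26 mm²; (rotated 70° about Z; rotation is an isometry so areas/perimeters/island counts are preserved). So its area = 572.26 mm². Layer 39 is larger (572.26 vs 370.44 mm²).

layer 39 (z = 4.68 mm)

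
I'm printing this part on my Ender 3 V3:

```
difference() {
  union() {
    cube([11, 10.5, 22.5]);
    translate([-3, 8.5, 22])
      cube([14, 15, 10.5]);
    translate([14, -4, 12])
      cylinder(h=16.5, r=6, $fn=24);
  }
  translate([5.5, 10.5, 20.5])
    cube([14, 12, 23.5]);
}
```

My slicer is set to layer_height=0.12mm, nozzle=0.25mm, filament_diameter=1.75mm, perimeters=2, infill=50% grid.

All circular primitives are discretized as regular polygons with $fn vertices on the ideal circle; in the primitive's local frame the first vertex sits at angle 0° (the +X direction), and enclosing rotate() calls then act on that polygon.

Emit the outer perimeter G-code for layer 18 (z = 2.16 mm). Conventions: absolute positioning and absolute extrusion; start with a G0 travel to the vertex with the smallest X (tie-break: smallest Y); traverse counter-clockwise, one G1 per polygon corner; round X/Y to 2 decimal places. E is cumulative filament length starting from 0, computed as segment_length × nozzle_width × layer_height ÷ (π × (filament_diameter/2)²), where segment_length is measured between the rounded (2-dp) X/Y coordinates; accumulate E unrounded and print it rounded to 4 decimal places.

At z = 2.16 mm: the 11×10.5 cube contributes its full rectangle; the cube at (-3, 8.5) is not intersected at this z (z outside [22, 32.5]); the cylinder at (14, -4) is absent (z outside [12, 28.5]); Merging all regions: only the 11×10.5 cube is present, so the union is just that shape — 1 connected region; the cube at (5.5, 10.5) does not reach this height (z outside [20.5, 44]); Taking the first minus the rest: none of the subtracted shapes is present at this height, so the result so far is unchanged — 1 connected region. The outline is a single polygon with 4 vertices. Extrusion per mm of travel: 0.25 × 0.12 / (π × 0.875²) = 0.012473. Accumulating E over each segment gives final E = 0.5363.

G0 X0.00 Y0.00 Z2.16
G1 X11.00 Y0.00 E0.1372
G1 X11.00 Y10.50 E0.2682
G1 X0.00 Y10.50 E0.4054
G1 X0.00 Y0.00 E0.5363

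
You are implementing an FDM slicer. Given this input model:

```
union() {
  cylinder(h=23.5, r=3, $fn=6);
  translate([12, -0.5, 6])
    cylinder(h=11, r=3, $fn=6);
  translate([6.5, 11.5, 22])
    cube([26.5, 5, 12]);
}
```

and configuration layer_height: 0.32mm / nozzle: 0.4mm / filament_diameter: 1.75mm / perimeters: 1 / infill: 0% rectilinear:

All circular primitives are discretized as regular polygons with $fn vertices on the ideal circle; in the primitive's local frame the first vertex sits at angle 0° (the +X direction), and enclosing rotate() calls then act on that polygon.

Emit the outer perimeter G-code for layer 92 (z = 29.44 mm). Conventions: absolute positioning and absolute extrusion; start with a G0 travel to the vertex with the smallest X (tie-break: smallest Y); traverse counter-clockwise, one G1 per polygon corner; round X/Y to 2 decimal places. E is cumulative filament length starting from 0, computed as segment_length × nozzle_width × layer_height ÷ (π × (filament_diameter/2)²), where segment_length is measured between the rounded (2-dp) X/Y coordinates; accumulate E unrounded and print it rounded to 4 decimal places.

At z = 29.44 mm: the cylinder is absent (z outside [0, 23.5]); the cylinder at (12, -0.5) is absent (z outside [6, 17]); the 26.5×5 cube at (6.5, 11.5) contributes its full rectangle; Merging all regions: only the 26.5×5 cube at (6.5, 11.5) is present, so the union is just that shape — 1 connected region. The outline is a single polygon with 4 vertices. Extrusion per mm of travel: 0.4 × 0.32 / (π × 0.875²) = 0.053216. Accumulating E over each segment gives final E = 3.3526.

G0 X6.50 Y11.50 Z29.44
G1 X33.00 Y11.50 E1.4102
G1 X33.00 Y16.50 E1.6763
G1 X6.50 Y16.50 E3.0865
G1 X6.50 Y11.50 E3.3526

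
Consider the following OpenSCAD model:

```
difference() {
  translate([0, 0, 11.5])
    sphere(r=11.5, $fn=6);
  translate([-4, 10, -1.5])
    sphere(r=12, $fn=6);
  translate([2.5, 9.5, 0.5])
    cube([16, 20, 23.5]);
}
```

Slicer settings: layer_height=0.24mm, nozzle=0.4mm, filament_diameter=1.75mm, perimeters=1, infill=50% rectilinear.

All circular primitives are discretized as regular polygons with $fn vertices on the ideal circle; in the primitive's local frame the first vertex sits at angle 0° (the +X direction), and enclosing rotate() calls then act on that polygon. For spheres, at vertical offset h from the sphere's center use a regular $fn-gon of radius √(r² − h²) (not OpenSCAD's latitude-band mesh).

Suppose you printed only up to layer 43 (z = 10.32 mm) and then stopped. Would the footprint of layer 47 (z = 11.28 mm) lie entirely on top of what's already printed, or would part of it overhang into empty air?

Compare the two slices. At z = 10.32: the sphere: section is a regular 6-gon, circumradius = √(r²−h²) = √(11.5²−1.18²) = 11.439 (area = (6/2)·11.439²·sin(360°/6) = 339.98 mm²); the sphere at (-4, 10): section is a regular 6-gon, circumradius = √(r²−h²) = √(12²−11.82²) = 2.071 (area = (6/2)·2.071²·sin(360°/6) = 11.14 mm²); the cube at (2.5, 9.5) is present — its section is the full 16×20 rectangle (area 320.00 mm²); Subtracting the remaining from the first: starting from the r=11.5 sphere (339.98 mm²), the r=12 sphere at (-4, 10) partially overlaps it — only the 5.15 mm² overlap (of its 11.14 mm²) is removed, clipping the outline; the 16×20 cube at (2.5, 9.5) partially overlaps it — only the 1.36 mm² overlap (of its 320.00 mm²) is removed, clipping the outline — area = 333.47 mm². At z = 11.28: the r=11.5 sphere slices to a regular 6-gon of circumradius 11.498 (√(r²−h²) with h=0.22 from center) (area = (6/2)·11.498²·sin(360°/6) = 343.47 mm²); the sphere at (-4, 10) is absent (|z−center|=12.780 > r=12); the cube at (2.5, 9.5) is present — its section is the full 16×20 rectangle (area 320.00 mm²); Taking the first minus the rest: starting from the r=11.5 sphere (343.47 mm²), the 16×20 cube at (2.5, 9.5) partially overlaps it — only the 1.55 mm² overlap (of its 320.00 mm²) is removed, clipping the outline — area = 341.92 mm². Checking containment: at z = 11.28 the cross-section extends beyond the z = 10.32 cross-section by about 8.45 mm².

part overhangs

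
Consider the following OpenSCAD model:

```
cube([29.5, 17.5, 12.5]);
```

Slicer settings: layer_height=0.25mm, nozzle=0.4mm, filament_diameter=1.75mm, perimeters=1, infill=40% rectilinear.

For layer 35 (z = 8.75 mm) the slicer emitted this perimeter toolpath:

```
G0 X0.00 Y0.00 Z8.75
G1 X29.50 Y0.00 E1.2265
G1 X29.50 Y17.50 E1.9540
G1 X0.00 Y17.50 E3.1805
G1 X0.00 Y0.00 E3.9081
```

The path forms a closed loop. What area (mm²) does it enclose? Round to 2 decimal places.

516.25 mm²

Apply the shoelace formula to the sequence of (X, Y) vertices; enclosed area = 516.25 mm².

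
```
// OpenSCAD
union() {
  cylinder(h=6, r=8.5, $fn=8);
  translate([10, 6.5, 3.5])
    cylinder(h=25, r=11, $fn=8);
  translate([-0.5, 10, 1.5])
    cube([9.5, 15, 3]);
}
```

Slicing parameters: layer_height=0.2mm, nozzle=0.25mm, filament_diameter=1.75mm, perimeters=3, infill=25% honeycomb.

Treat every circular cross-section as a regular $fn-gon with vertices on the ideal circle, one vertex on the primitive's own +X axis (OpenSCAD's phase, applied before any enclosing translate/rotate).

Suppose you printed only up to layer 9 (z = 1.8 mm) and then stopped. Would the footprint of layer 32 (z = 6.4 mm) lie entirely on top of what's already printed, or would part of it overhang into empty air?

part overhangs

Compare the two slices. At z = 1.8: the r=8.5 cylinder gives a regular 8-gon of circumradius 8.5 (constant along its height) (area = (8/2)·8.500²·sin(360°/8) = 204.35 mm²); the cylinder at (10, 6.5) is absent (z outside [3.5, 28.5]); the cube at (-0.5, 10) is present — its section is the full 9.5×15 rectangle (area 142.50 mm²); Combining (union): the 2 present regions are separate (no shared area or edge), so areas and boundary lengths simply add and each stays a separate island — area = 346.85 mm². At z = 6.4: the cylinder is absent (z outside [0, 6]); the r=11 cylinder at (10, 6.5) gives a regular 8-gon of circumradius 11 (constant along its height) (area = (8/2)·11.000²·sin(360°/8) = 342.24 mm²); the cube at (-0.5, 10) is not intersected at this z (z outside [1.5, 4.5]); Taking the union: only the r=11 cylinder at (10, 6.5) is present, so the union is just that shape — area = 342.24 mm². Checking containment: at z = 6.4 the cross-section extends beyond the z = 1.8 cross-section by about 236.07 mm².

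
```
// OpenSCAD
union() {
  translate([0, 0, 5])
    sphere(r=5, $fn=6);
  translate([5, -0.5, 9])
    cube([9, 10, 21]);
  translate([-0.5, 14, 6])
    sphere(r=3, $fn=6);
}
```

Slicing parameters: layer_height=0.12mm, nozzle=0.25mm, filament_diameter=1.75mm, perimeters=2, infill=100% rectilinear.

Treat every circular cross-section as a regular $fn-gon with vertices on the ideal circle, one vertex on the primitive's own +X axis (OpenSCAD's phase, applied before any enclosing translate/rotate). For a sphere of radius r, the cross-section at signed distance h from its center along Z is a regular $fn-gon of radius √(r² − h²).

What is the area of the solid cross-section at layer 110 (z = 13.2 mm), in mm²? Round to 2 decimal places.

At z = 13.2 mm: the sphere is not intersected at this z (|z−center|=8.200 > r=5); the 9×10 cube at (5, -0.5) contributes its full rectangle (area 90.00 mm²); the sphere at (-0.5, 14) is not intersected at this z (|z−center|=7.200 > r=3); Combining (union): only the 9×10 cube at (5, -0.5) is present, so the union is just that shape — area = 90.00 mm². Overall, the cross-section is a single solid region. Net area = 90.00 mm².

90.00 mm²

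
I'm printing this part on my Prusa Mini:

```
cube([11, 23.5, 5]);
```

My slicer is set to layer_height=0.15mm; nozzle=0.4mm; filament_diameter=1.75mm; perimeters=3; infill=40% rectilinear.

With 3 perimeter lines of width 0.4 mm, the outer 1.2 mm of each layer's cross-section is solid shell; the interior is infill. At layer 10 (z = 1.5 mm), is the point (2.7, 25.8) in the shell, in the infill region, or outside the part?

At z = 1.5 mm: the cube (footprint 11×23.5) is included at this height. Overall, the cross-section is a single solid region. The nearest boundary edge runs (11.00, 23.50)→(0.00, 23.50); distance from the point to it = 2.30 mm. The point is not inside any of the regions above, so it lies outside the cross-section (2.30 mm from the nearest boundary).

outside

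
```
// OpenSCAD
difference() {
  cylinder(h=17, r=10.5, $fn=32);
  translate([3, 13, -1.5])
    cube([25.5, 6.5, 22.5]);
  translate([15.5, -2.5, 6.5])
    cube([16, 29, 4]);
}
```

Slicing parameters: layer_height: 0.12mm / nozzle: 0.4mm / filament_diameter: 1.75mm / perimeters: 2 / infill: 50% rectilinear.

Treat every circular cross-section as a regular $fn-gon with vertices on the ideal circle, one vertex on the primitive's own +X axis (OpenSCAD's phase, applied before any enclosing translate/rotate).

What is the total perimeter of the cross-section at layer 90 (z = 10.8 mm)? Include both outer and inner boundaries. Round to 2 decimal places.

65.87 mm

At z = 10.8 mm: the r=10.5 cylinder contributes a regular 32-gon of circumradius 10.5 (perimeter = 2·32·10.500·sin(180°/32) = 65.87 mm); the 25.5×6.5 cube at (3, 13) contributes its full rectangle (perimeter 64.00 mm); the cube at (15.5, -2.5) does not reach this height (z outside [6.5, 10.5]); After the difference (first − rest): starting from the r=10.5 cylinder, the 25.5×6.5 cube at (3, 13) misses the remaining region (no effect) — boundary = 65.87 mm. Overall, the cross-section is a single solid region. Total boundary length (outer) = 65.87 mm.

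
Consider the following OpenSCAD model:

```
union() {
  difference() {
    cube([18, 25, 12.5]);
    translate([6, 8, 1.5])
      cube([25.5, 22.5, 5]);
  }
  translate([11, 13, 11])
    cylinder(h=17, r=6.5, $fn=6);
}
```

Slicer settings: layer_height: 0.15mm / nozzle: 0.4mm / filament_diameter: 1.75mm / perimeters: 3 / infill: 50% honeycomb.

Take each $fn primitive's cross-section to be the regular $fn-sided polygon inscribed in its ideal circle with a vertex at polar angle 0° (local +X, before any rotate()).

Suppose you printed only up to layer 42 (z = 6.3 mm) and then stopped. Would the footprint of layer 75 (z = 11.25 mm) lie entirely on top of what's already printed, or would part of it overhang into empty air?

part overhangs

Compare the two slices. At z = 6.3: the 18×25 cube contributes its full rectangle (area 450.00 mm²); the cube at (6, 8) is present — its section is the full 25.5×22.5 rectangle (area 573.75 mm²); Subtracting the remaining from the first: starting from the 18×25 cube (450.00 mm²), the 25.5×22.5 cube at (6, 8) partially overlaps it — only the 204.00 mm² overlap (of its 573.75 mm²) is removed, clipping the outline — area = 246.00 mm²; the cylinder at (11, 13) is not intersected at this z (z outside [11, 28]); Combining (union): only that combined region is present, so the union is just that shape — area = 246.00 mm². At z = 11.25: the cube is present — its section is the full 18×25 rectangle (area 450.00 mm²); the cube at (6, 8) is absent (z outside [1.5, 6.5]); Subtracting the remaining from the first: none of the subtracted shapes is present at this height, so the 18×25 cube is unchanged — area = 450.00 mm²; the r=6.5 cylinder at (11, 13) contributes a regular 6-gon of circumradius 6.5 (area = (6/2)·6.500²·sin(360°/6) = 109.77 mm²); Taking the union: the r=6.5 cylinder at (11, 13) lies entirely inside the result so far, so the union is just the result so far — area = 450.00 mm². Checking containment: at z = 11.25 the cross-section extends beyond the z = 6.3 cross-section by about 204.00 mm².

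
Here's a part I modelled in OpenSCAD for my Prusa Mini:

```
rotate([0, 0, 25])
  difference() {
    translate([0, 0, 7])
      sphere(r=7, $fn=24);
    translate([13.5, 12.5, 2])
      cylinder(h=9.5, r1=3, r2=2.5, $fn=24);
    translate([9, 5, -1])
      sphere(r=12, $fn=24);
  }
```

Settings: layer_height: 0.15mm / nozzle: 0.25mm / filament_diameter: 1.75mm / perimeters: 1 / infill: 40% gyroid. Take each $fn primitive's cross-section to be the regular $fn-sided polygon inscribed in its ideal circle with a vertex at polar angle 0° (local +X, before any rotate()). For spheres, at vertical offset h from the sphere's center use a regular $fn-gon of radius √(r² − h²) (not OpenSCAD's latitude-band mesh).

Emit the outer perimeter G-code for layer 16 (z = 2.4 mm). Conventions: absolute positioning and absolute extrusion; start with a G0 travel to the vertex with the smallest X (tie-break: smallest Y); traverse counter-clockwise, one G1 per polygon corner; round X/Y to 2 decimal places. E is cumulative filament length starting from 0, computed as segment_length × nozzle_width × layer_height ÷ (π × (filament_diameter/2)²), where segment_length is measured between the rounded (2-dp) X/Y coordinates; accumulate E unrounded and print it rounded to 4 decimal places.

G0 X-5.26 Y0.46 Z2.40
G1 X-5.20 Y-0.92 E0.0215
G1 X-4.78 Y-2.23 E0.0430
G1 X-4.04 Y-3.39 E0.0644
G1 X-3.03 Y-4.32 E0.0858
G1 X-1.80 Y-4.96 E0.1075
G1 X-0.46 Y-5.26 E0.1289
G1 X0.92 Y-5.20 E0.1504
G1 X2.23 Y-4.78 E0.1718
G1 X3.39 Y-4.04 E0.1933
G1 X4.32 Y-3.03 E0.2147
G1 X4.35 Y-2.98 E0.2156
G1 X2.11 Y-2.48 E0.2514
G1 X-0.56 Y-1.09 E0.2983
G1 X-2.77 Y0.94 E0.3451
G1 X-4.19 Y3.17 E0.3863
G1 X-4.32 Y3.03 E0.3893
G1 X-4.96 Y1.80 E0.4109
G1 X-5.26 Y0.46 E0.4323

At z = 2.4 mm: the r=7 sphere contributes a regular 24-gon of circumradius √(7²−4.6²) = 5.276; the cone at (13.5, 12.5) (r1=3→r2=2.5) has section circumradius 2.979 here — a regular 24-gon; the sphere at (9, 5): section is a regular 24-gon, circumradius = √(r²−h²) = √(12²−3.4²) = 11.508; Taking the first minus the rest: starting from the r=7 sphere, the cone at (13.5, 12.5) misses the remaining region (no effect); the r=12 sphere at (9, 5) partially overlaps it — only the 50.88 mm² overlap (of its 411.34 mm²) is removed, clipping the outline — 1 connected region; (whole slice rotated 25° about Z — lengths, areas and connectivity unchanged). The outline is a single polygon with 18 vertices. Extrusion per mm of travel: 0.25 × 0.15 / (π × 0.875²) = 0.015591. Accumulating E over each segment gives final E = 0.4323.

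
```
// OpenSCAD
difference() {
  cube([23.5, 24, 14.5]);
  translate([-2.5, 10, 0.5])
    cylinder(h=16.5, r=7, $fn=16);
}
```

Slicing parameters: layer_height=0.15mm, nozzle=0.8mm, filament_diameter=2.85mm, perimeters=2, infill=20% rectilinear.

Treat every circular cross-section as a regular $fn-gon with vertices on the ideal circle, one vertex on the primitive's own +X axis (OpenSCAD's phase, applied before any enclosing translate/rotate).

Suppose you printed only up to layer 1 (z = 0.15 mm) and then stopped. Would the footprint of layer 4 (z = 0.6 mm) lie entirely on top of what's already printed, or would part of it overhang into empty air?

entirely on top

Compare the two slices. At z = 0.15: the cube (footprint 23.5×24) is included at this height (area 564.00 mm²); the cylinder at (-2.5, 10) is not intersected at this z (z outside [0.5, 17]); Subtracting the remaining from the first: none of the subtracted shapes is present at this height, so the 23.5×24 cube is unchanged — area = 564.00 mm². At z = 0.6: the 23.5×24 cube contributes its full rectangle (area 564.00 mm²); the r=7 cylinder at (-2.5, 10) contributes a regular 16-gon of circumradius 7 (area = (16/2)·7.000²·sin(360°/16) = 150.01 mm²); Taking the first minus the rest: starting from the 23.5×24 cube (564.00 mm²), the r=7 cylinder at (-2.5, 10) partially overlaps it — only the 41.25 mm² overlap (of its 150.01 mm²) is removed, clipping the outline — area = 522.75 mm². Checking containment: the cross-section at z = 0.6 is a subset of the cross-section at z = 0.15.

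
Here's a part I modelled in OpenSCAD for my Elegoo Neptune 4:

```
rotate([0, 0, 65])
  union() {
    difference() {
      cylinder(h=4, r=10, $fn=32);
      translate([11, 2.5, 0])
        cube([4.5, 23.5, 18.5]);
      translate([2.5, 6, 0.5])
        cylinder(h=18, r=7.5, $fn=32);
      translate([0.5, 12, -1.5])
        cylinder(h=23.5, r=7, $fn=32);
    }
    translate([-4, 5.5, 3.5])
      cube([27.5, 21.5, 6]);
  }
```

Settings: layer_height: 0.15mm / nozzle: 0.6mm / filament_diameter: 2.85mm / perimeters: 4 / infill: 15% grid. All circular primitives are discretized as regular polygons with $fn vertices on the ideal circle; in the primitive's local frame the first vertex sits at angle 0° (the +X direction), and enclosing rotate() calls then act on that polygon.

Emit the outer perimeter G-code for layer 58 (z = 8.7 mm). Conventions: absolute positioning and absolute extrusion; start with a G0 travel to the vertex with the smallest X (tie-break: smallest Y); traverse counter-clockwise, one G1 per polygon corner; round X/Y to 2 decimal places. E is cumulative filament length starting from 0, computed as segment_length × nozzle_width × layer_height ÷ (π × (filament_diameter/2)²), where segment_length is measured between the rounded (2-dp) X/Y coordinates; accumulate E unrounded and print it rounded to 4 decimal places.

G0 X-26.16 Y7.79 Z8.70
G1 X-6.68 Y-1.30 E0.3033
G1 X4.95 Y23.62 E0.6912
G1 X-14.54 Y32.71 E0.9946
G1 X-26.16 Y7.79 E1.3826

At z = 8.7 mm: the cylinder is absent (z outside [0, 4]); the cube at (11, 2.5) is present — its section is the full 4.5×23.5 rectangle; the r=7.5 cylinder at (2.5, 6) gives a regular 32-gon of circumradius 7.5 (constant along its height); the r=7 cylinder at (0.5, 12) gives a regular 32-gon of circumradius 7 (constant along its height); Taking the first minus the rest: the first operand is absent here, so nothing remains; the cube at (-4, 5.5) (footprint 27.5×21.5) is included at this height; Taking the union: only the 27.5×21.5 cube at (-4, 5.5) is present, so the union is just that shape — 1 connected region; (rotated 65° about Z; rotation is an isometry so areas/perimeters/island counts are preserved). The outline is a single polygon with 4 vertices. Extrusion per mm of travel: 0.6 × 0.15 / (π × 1.425²) = 0.014108. Accumulating E over each segment gives final E = 1.3826.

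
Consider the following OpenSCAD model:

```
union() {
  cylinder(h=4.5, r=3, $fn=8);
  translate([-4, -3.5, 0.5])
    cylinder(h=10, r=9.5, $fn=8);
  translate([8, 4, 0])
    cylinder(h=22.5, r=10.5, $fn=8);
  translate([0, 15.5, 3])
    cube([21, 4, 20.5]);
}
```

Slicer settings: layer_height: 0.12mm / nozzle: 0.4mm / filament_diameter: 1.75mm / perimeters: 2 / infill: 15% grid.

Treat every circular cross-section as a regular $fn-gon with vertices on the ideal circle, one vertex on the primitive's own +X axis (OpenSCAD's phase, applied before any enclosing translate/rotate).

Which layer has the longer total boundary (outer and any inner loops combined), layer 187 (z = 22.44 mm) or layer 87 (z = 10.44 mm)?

layer 87 (z = 10.44 mm)

Layer 187 (z = 22.44): the cylinder does not reach this height (z outside [0, 4.5]); the cylinder at (-4, -3.5) does not reach this height (z outside [0.5, 10.5]); the r=10.5 cylinder at (8, 4) gives a regular 8-gon of circumradius 10.5 (constant along its height) (perimeter = 2·8·10.500·sin(180°/8) = 64.29 mm); the cube at (0, 15.5) is present — its section is the full 21×4 rectangle (perimeter 50.00 mm); Combining (union): the 2 present regions are separate (no shared area or edge), so areas and boundary lengths simply add and each stays a separate island — boundary = 114.29 mm. So its perimeter = 114.29 mm. Layer 87 (z = 10.44): the cylinder is not intersected at this z (z outside [0, 4.5]); the r=9.5 cylinder at (-4, -3.5) contributes a regular 8-gon of circumradius 9.5 (perimeter = 2·8·9.500·sin(180°/8) = 58.17 mm); the r=10.5 cylinder at (8, 4) contributes a regular 8-gon of circumradius 10.5 (perimeter = 2·8·10.500·sin(180°/8) = 64.29 mm); the cube at (0, 15.5) is present — its section is the full 21×4 rectangle (perimeter 50.00 mm); Merging all regions: the regions partially overlap (shared area 42.02 mm²), so the edge portions inside another operand are dropped and the merged outline is re-measured after clipping — boundary = 144.36 mm. So its perimeter = 144.36 mm. Layer 87 is larger (144.36 vs 114.29 mm).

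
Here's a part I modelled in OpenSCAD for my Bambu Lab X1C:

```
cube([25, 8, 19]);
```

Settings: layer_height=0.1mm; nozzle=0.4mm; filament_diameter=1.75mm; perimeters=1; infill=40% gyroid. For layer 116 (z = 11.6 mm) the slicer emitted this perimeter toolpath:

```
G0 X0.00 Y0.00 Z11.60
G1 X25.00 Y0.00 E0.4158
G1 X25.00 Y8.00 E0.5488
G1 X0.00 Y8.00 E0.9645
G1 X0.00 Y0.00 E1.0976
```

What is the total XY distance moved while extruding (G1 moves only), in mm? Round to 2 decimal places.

66.00 mm

Sum the Euclidean lengths of each G1 segment: total = 66.00 mm.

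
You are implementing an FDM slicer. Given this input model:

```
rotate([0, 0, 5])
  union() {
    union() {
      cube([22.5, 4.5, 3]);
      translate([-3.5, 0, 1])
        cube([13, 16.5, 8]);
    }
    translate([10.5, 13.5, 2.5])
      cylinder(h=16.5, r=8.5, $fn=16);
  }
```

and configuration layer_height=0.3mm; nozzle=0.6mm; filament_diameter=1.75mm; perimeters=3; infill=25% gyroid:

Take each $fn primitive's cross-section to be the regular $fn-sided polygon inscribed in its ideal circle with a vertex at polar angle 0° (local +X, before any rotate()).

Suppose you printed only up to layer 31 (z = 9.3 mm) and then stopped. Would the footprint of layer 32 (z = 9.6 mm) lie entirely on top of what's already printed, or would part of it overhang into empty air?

entirely on top

Compare the two slices. At z = 9.3: the cube is not intersected at this z (z outside [0, 3]); the cube at (-3.5, 0) is absent (z outside [1, 9]); Taking the union: nothing is present at this height; the r=8.5 cylinder at (10.5, 13.5) contributes a regular 16-gon of circumradius 8.5 (area = (16/2)·8.500²·sin(360°/16) = 221.19 mm²); Taking the union: only the r=8.5 cylinder at (10.5, 13.5) is present, so the union is just that shape — area = 221.19 mm²; (whole slice rotated 5° about Z — lengths, areas and connectivity unchanged). At z = 9.6: the cube does not reach this height (z outside [0, 3]); the cube at (-3.5, 0) is not intersected at this z (z outside [1, 9]); Combining (union): nothing is present at this height; the r=8.5 cylinder at (10.5, 13.5) gives a regular 16-gon of circumradius 8.5 (constant along its height) (area = (16/2)·8.500²·sin(360°/16) = 221.19 mm²); Combining (union): only the r=8.5 cylinder at (10.5, 13.5) is present, so the union is just that shape — area = 221.19 mm²; (rotated 5° about Z; rotation is an isometry so areas/perimeters/island counts are preserved). Checking containment: the cross-section at z = 9.6 is a subset of the cross-section at z = 9.3.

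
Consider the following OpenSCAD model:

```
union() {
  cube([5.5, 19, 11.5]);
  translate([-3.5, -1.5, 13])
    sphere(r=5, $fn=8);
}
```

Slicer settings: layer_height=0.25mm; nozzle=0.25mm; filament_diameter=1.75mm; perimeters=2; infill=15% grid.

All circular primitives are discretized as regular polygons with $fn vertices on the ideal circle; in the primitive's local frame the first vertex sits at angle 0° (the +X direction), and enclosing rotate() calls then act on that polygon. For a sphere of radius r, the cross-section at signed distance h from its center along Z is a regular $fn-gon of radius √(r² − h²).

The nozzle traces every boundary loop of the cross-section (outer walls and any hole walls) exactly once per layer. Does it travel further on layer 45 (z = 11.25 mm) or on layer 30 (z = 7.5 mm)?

Layer 45 (z = 11.25): the cube (footprint 5.5×19) is included at this height (perimeter 49.00 mm); the r=5 sphere at (-3.5, -1.5) contributes a regular 8-gon of circumradius √(5²−1.75²) = 4.684 (perimeter = 2·8·4.684·sin(180°/8) = 28.68 mm); Combining (union): the regions partially overlap (shared area 0.38 mm²), so the edge portions inside another operand are dropped and the merged outline is re-measured after clipping — boundary = 74.29 mm. So its perimeter = 74.29 mm. Layer 30 (z = 7.5): the cube is present — its section is the full 5.5×19 rectangle (perimeter 49.00 mm); the sphere at (-3.5, -1.5) is not intersected at this z (|z−center|=5.500 > r=5); Merging all regions: only the 5.5×19 cube is present, so the union is just that shape — boundary = 49.00 mm. So its perimeter = 49.00 mm. Layer 45 is larger (74.29 vs 49.00 mm).

layer 45 (z = 11.25 mm)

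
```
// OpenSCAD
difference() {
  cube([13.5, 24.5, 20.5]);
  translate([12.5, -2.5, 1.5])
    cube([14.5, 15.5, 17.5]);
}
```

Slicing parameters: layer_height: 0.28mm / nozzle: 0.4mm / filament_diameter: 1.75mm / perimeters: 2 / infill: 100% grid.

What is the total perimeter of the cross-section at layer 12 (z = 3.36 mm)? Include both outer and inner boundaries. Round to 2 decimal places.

76.00 mm

At z = 3.36 mm: the cube is present — its section is the full 13.5×24.5 rectangle (perimeter 76.00 mm); the cube at (12.5, -2.5) is present — its section is the full 14.5×15.5 rectangle (perimeter 60.00 mm); After the difference (first − rest): starting from the 13.5×24.5 cube, the 14.5×15.5 cube at (12.5, -2.5) partially overlaps it — only the 13.00 mm² overlap (of its 224.75 mm²) is removed, clipping the outline — boundary = 76.00 mm. Overall, the cross-section is a single solid region. Total boundary length (outer) = 76.00 mm.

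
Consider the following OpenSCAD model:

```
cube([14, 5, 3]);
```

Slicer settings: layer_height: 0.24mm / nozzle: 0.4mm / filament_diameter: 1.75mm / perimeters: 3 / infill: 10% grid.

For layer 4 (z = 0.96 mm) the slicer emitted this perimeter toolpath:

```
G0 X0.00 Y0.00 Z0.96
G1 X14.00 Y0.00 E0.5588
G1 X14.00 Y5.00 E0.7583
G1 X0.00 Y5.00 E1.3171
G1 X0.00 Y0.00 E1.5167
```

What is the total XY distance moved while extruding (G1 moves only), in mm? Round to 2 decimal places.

38.00 mm

Sum the Euclidean lengths of each G1 segment: total = 38.00 mm.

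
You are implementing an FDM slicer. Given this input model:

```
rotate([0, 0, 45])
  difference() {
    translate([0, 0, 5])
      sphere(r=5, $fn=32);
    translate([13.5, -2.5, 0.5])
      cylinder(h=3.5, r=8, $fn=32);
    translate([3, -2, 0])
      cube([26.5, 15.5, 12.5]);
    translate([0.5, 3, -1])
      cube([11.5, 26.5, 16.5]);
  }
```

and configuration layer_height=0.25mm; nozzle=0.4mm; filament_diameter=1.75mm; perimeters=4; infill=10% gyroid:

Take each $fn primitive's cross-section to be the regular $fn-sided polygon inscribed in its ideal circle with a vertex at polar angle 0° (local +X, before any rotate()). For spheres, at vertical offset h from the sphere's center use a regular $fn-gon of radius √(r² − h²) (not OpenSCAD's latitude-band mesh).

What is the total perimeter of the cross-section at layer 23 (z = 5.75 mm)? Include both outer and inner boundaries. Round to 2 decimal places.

32.60 mm

At z = 5.75 mm: the r=5 sphere contributes a regular 32-gon of circumradius √(5²−0.75²) = 4.943 (perimeter = 2·32·4.943·sin(180°/32) = 31.01 mm); the cylinder at (13.5, -2.5) is not intersected at this z (z outside [0.5, 4]); the 26.5×15.5 cube at (3, -2) contributes its full rectangle (perimeter 84.00 mm); the 11.5×26.5 cube at (0.5, 3) contributes its full rectangle (perimeter 76.00 mm); After the difference (first − rest): starting from the r=5 sphere, the 26.5×15.5 cube at (3, -2) partially overlaps it — only the 8.84 mm² overlap (of its 410.75 mm²) is removed, clipping the outline; the 11.5×26.5 cube at (0.5, 3) partially overlaps it — only the 3.85 mm² overlap (of its 304.75 mm²) is removed, clipping the outline — boundary = 32.60 mm; (rotated 45° about Z; rotation is an isometry so areas/perimeters/island counts are preserved). Overall, the cross-section is a single solid region. Total boundary length (outer) = 32.60 mm.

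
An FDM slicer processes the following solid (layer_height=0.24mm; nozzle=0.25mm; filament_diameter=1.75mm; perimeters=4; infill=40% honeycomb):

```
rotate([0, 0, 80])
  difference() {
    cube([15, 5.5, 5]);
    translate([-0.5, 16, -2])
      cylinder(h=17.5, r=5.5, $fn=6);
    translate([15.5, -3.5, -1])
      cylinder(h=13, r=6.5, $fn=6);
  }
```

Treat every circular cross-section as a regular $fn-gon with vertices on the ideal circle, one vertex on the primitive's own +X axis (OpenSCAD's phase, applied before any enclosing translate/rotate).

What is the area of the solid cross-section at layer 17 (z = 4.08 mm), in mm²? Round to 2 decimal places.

75.34 mm²

At z = 4.08 mm: the cube (footprint 15×5.5) is included at this height (area 82.50 mm²); the r=5.5 cylinder at (-0.5, 16) gives a regular 6-gon of circumradius 5.5 (constant along its height) (area = (6/2)·5.500²·sin(360°/6) = 78.59 mm²); the cylinder at (15.5, -3.5): section is a regular 6-gon, circumradius r=6.5 (area = (6/2)·6.500²·sin(360°/6) = 109.77 mm²); Subtracting the remaining from the first: starting from the 15×5.5 cube (82.50 mm²), the r=5.5 cylinder at (-0.5, 16) misses the remaining region (no effect); the r=6.5 cylinder at (15.5, -3.5) partially overlaps it — only the 7.16 mm² overlap (of its 109.77 mm²) is removed, clipping the outline — area = 75.34 mm²; (rotated 80° about Z; rotation is an isometry so areas/perimeters/island counts are preserved). Overall, the cross-section is a single solid region. Net area = 75.34 mm².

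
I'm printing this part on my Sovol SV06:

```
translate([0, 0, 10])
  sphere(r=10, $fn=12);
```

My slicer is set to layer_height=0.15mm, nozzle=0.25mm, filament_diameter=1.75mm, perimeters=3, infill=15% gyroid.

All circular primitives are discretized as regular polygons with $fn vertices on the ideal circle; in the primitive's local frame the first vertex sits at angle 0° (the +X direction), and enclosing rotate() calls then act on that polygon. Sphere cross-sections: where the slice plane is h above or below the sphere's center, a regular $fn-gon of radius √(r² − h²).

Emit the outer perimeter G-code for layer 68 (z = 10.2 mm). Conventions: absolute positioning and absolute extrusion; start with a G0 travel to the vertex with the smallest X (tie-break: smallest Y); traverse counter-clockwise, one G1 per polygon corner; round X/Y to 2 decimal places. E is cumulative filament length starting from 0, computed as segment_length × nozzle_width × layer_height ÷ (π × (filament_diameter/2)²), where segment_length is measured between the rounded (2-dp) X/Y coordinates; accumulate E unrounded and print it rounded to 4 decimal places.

At z = 10.2 mm: the r=10 sphere contributes a regular 12-gon of circumradius √(10²−0.2²) = 9.998. The outline is a single polygon with 12 vertices. Extrusion per mm of travel: 0.25 × 0.15 / (π × 0.875²) = 0.015591. Accumulating E over each segment gives final E = 0.9684.

G0 X-10.00 Y0.00 Z10.20
G1 X-8.66 Y-5.00 E0.0807
G1 X-5.00 Y-8.66 E0.1614
G1 X0.00 Y-10.00 E0.2421
G1 X5.00 Y-8.66 E0.3228
G1 X8.66 Y-5.00 E0.4035
G1 X10.00 Y0.00 E0.4842
G1 X8.66 Y5.00 E0.5649
G1 X5.00 Y8.66 E0.6456
G1 X0.00 Y10.00 E0.7263
G1 X-5.00 Y8.66 E0.8070
G1 X-8.66 Y5.00 E0.8877
G1 X-10.00 Y0.00 E0.9684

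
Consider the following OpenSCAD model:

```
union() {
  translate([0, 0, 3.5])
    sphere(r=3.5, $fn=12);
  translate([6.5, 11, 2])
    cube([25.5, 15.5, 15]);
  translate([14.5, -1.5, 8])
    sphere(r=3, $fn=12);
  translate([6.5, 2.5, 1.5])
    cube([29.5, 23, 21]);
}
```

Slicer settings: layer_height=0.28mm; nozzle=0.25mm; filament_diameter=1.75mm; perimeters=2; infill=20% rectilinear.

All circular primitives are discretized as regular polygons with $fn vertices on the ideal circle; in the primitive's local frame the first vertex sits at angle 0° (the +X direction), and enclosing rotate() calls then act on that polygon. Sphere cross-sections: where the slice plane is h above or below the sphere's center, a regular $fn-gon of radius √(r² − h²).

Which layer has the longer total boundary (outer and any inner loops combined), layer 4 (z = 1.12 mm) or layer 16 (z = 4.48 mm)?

layer 16 (z = 4.48 mm)

Layer 4 (z = 1.12): the r=3.5 sphere slices to a regular 12-gon of circumradius 2.566 (√(r²−h²) with h=2.38 from center) (perimeter = 2·12·2.566·sin(180°/12) = 15.94 mm); the cube at (6.5, 11) is not intersected at this z (z outside [2, 17]); the sphere at (14.5, -1.5) does not reach this height (|z−center|=6.880 > r=3); the cube at (6.5, 2.5) is not intersected at this z (z outside [1.5, 22.5]); Merging all regions: only the r=3.5 sphere is present, so the union is just that shape — boundary = 15.94 mm. So its perimeter = 15.94 mm. Layer 16 (z = 4.48): the sphere: section is a regular 12-gon, circumradius = √(r²−h²) = √(3.5²−0.98²) = 3.360 (perimeter = 2·12·3.360·sin(180°/12) = 20.87 mm); the 25.5×15.5 cube at (6.5, 11) contributes its full rectangle (perimeter 82.00 mm); the sphere at (14.5, -1.5) is not intersected at this z (|z−center|=3.520 > r=3); the cube at (6.5, 2.5) is present — its section is the full 29.5×23 rectangle (perimeter 105.00 mm); Combining (union): the regions partially overlap (shared area 369.75 mm²), so the edge portions inside another operand are dropped and the merged outline is re-measured after clipping — boundary = 127.87 mm. So its perimeter = 127.87 mm. Layer 16 is larger (127.87 vs 15.94 mm).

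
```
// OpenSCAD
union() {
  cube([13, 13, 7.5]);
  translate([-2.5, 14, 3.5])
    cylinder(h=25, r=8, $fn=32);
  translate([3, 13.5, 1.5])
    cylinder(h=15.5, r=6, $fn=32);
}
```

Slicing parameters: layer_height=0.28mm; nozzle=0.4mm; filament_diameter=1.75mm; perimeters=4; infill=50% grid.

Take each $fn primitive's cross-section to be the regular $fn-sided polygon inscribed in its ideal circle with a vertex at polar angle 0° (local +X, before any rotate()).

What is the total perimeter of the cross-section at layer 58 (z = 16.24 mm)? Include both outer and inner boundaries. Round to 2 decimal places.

55.96 mm

At z = 16.24 mm: the cube is absent (z outside [0, 7.5]); the r=8 cylinder at (-2.5, 14) gives a regular 32-gon of circumradius 8 (constant along its height) (perimeter = 2·32·8.000·sin(180°/32) = 50.18 mm); the r=6 cylinder at (3, 13.5) contributes a regular 32-gon of circumradius 6 (perimeter = 2·32·6.000·sin(180°/32) = 37.64 mm); Combining (union): the regions partially overlap (shared area 75.60 mm²), so the edge portions inside another operand are dropped and the merged outline is re-measured after clipping — boundary = 55.96 mm. Overall, the cross-section is a single solid region. Total boundary length (outer) = 55.96 mm.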